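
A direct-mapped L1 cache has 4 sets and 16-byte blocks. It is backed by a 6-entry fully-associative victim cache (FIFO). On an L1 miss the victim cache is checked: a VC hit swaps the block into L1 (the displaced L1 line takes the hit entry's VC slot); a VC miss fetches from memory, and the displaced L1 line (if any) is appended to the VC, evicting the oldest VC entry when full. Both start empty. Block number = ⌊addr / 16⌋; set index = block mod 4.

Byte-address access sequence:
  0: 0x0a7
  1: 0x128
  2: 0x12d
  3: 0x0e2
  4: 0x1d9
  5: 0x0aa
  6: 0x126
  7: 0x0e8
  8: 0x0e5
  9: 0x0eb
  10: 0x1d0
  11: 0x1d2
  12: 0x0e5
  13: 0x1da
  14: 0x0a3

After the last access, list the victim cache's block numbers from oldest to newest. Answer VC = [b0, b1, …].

VC = [18, 14]

0: 0xa7 (blk 10, set 2) → MISS  vc=[]
1: 0x128 (blk 18, set 2) → MISS  vc=[10]
2: 0x12d (blk 18, set 2) → L1-HIT  vc=[10]
3: 0xe2 (blk 14, set 2) → MISS  vc=[10, 18]
4: 0x1d9 (blk 29, set 1) → MISS  vc=[10, 18]
5: 0xaa (blk 10, set 2) → VC-HIT  vc=[14, 18]
6: 0x126 (blk 18, set 2) → VC-HIT  vc=[14, 10]
7: 0xe8 (blk 14, set 2) → VC-HIT  vc=[18, 10]
8: 0xe5 (blk 14, set 2) → L1-HIT  vc=[18, 10]
9: 0xeb (blk 14, set 2) → L1-HIT  vc=[18, 10]
10: 0x1d0 (blk 29, set 1) → L1-HIT  vc=[18, 10]
11: 0x1d2 (blk 29, set 1) → L1-HIT  vc=[18, 10]
12: 0xe5 (blk 14, set 2) → L1-HIT  vc=[18, 10]
13: 0x1da (blk 29, set 1) → L1-HIT  vc=[18, 10]
14: 0xa3 (blk 10, set 2) → VC-HIT  vc=[18, 14]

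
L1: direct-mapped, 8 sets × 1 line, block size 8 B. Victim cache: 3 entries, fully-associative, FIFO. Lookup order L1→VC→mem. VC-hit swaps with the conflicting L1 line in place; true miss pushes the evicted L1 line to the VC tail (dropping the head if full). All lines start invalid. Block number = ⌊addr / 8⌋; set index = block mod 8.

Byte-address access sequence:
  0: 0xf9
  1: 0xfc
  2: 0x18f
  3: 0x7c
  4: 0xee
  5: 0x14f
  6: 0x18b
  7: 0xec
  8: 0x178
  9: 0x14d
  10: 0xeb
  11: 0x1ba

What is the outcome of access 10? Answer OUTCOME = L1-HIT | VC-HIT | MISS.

  [0] addr=0xf9 blk=31 s=7: MISS | VC []
  [1] addr=0xfc blk=31 s=7: L1-HIT | VC []
  [2] addr=0x18f blk=49 s=1: MISS | VC []
  [3] addr=0x7c blk=15 s=7: MISS | VC [31]
  [4] addr=0xee blk=29 s=5: MISS | VC [31]
  [5] addr=0x14f blk=41 s=1: MISS | VC [31, 49]
  [6] addr=0x18b blk=49 s=1: VC-HIT | VC [31, 41]
  [7] addr=0xec blk=29 s=5: L1-HIT | VC [31, 41]
  [8] addr=0x178 blk=47 s=7: MISS | VC [31, 41, 15]
  [9] addr=0x14d blk=41 s=1: VC-HIT | VC [31, 49, 15]
  [10] addr=0xeb blk=29 s=5: L1-HIT | VC [31, 49, 15]
  [11] addr=0x1ba blk=55 s=7: MISS | VC [49, 15, 47]

OUTCOME = L1-HIT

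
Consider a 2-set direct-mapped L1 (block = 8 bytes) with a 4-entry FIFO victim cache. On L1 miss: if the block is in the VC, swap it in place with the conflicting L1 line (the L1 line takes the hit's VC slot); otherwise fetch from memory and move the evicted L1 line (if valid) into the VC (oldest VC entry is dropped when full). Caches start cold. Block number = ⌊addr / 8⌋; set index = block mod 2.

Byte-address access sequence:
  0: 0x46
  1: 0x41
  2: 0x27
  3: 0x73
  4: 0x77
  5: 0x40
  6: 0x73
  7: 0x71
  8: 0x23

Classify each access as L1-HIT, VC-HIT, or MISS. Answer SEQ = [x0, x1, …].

SEQ = [MISS, L1-HIT, MISS, MISS, L1-HIT, VC-HIT, VC-HIT, L1-HIT, VC-HIT]

#0 0x46→b8/s0 MISS; vc=[]
#1 0x41→b8/s0 L1-HIT; vc=[]
#2 0x27→b4/s0 MISS; vc=[8]
#3 0x73→b14/s0 MISS; vc=[8,4]
#4 0x77→b14/s0 L1-HIT; vc=[8,4]
#5 0x40→b8/s0 VC-HIT; vc=[14,4]
#6 0x73→b14/s0 VC-HIT; vc=[8,4]
#7 0x71→b14/s0 L1-HIT; vc=[8,4]
#8 0x23→b4/s0 VC-HIT; vc=[8,14]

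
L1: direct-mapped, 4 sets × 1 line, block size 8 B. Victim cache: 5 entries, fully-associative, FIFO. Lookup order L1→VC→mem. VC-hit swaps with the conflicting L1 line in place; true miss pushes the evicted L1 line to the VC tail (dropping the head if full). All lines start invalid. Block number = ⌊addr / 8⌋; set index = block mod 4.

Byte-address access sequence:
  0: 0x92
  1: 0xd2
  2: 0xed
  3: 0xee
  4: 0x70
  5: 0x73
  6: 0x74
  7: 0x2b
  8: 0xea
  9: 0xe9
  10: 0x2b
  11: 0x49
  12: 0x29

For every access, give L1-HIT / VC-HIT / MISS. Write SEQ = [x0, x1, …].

SEQ = [MISS, MISS, MISS, L1-HIT, MISS, L1-HIT, L1-HIT, MISS, VC-HIT, L1-HIT, VC-HIT, MISS, VC-HIT]

0: 0x92 (blk 18, set 2) → MISS  vc=[]
1: 0xd2 (blk 26, set 2) → MISS  vc=[18]
2: 0xed (blk 29, set 1) → MISS  vc=[18]
3: 0xee (blk 29, set 1) → L1-HIT  vc=[18]
4: 0x70 (blk 14, set 2) → MISS  vc=[18, 26]
5: 0x73 (blk 14, set 2) → L1-HIT  vc=[18, 26]
6: 0x74 (blk 14, set 2) → L1-HIT  vc=[18, 26]
7: 0x2b (blk 5, set 1) → MISS  vc=[18, 26, 29]
8: 0xea (blk 29, set 1) → VC-HIT  vc=[18, 26, 5]
9: 0xe9 (blk 29, set 1) → L1-HIT  vc=[18, 26, 5]
10: 0x2b (blk 5, set 1) → VC-HIT  vc=[18, 26, 29]
11: 0x49 (blk 9, set 1) → MISS  vc=[18, 26, 29, 5]
12: 0x29 (blk 5, set 1) → VC-HIT  vc=[18, 26, 29, 9]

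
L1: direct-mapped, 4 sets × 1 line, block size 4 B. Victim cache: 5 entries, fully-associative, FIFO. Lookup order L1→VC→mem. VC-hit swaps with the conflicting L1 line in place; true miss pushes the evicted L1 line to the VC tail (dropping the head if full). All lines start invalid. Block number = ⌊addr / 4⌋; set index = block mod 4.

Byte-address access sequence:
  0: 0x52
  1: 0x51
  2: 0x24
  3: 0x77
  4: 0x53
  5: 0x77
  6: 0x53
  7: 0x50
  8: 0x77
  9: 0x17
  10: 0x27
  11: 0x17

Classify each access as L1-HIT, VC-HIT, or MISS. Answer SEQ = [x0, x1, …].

SEQ = [MISS, L1-HIT, MISS, MISS, L1-HIT, L1-HIT, L1-HIT, L1-HIT, L1-HIT, MISS, VC-HIT, VC-HIT]

  [0] addr=0x52 blk=20 s=0: MISS | VC []
  [1] addr=0x51 blk=20 s=0: L1-HIT | VC []
  [2] addr=0x24 blk=9 s=1: MISS | VC []
  [3] addr=0x77 blk=29 s=1: MISS | VC [9]
  [4] addr=0x53 blk=20 s=0: L1-HIT | VC [9]
  [5] addr=0x77 blk=29 s=1: L1-HIT | VC [9]
  [6] addr=0x53 blk=20 s=0: L1-HIT | VC [9]
  [7] addr=0x50 blk=20 s=0: L1-HIT | VC [9]
  [8] addr=0x77 blk=29 s=1: L1-HIT | VC [9]
  [9] addr=0x17 blk=5 s=1: MISS | VC [9, 29]
  [10] addr=0x27 blk=9 s=1: VC-HIT | VC [5, 29]
  [11] addr=0x17 blk=5 s=1: VC-HIT | VC [9, 29]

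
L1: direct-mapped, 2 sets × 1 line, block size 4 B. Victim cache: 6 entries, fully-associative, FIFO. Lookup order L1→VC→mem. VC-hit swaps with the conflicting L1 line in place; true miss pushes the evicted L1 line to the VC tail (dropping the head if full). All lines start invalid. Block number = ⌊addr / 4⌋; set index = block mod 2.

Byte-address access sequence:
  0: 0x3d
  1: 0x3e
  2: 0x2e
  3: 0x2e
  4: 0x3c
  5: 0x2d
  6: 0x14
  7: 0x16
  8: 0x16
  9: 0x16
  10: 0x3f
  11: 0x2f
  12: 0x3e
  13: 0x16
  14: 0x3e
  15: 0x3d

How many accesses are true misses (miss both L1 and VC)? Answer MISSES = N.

MISSES = 3

  [0] addr=0x3d blk=15 s=1: MISS | VC []
  [1] addr=0x3e blk=15 s=1: L1-HIT | VC []
  [2] addr=0x2e blk=11 s=1: MISS | VC [15]
  [3] addr=0x2e blk=11 s=1: L1-HIT | VC [15]
  [4] addr=0x3c blk=15 s=1: VC-HIT | VC [11]
  [5] addr=0x2d blk=11 s=1: VC-HIT | VC [15]
  [6] addr=0x14 blk=5 s=1: MISS | VC [15, 11]
  [7] addr=0x16 blk=5 s=1: L1-HIT | VC [15, 11]
  [8] addr=0x16 blk=5 s=1: L1-HIT | VC [15, 11]
  [9] addr=0x16 blk=5 s=1: L1-HIT | VC [15, 11]
  [10] addr=0x3f blk=15 s=1: VC-HIT | VC [5, 11]
  [11] addr=0x2f blk=11 s=1: VC-HIT | VC [5, 15]
  [12] addr=0x3e blk=15 s=1: VC-HIT | VC [5, 11]
  [13] addr=0x16 blk=5 s=1: VC-HIT | VC [15, 11]
  [14] addr=0x3e blk=15 s=1: VC-HIT | VC [5, 11]
  [15] addr=0x3d blk=15 s=1: L1-HIT | VC [5, 11]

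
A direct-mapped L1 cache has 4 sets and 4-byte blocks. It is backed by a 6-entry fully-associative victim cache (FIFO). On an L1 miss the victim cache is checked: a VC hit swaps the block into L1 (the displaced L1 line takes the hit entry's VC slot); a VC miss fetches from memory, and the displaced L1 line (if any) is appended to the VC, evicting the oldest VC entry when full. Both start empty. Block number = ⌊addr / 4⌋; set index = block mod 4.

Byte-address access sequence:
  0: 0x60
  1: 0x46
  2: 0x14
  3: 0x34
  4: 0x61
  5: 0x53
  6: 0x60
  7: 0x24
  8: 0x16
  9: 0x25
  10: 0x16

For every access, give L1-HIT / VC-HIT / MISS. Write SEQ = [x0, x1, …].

  [0] addr=0x60 blk=24 s=0: MISS | VC []
  [1] addr=0x46 blk=17 s=1: MISS | VC []
  [2] addr=0x14 blk=5 s=1: MISS | VC [17]
  [3] addr=0x34 blk=13 s=1: MISS | VC [17, 5]
  [4] addr=0x61 blk=24 s=0: L1-HIT | VC [17, 5]
  [5] addr=0x53 blk=20 s=0: MISS | VC [17, 5, 24]
  [6] addr=0x60 blk=24 s=0: VC-HIT | VC [17, 5, 20]
  [7] addr=0x24 blk=9 s=1: MISS | VC [17, 5, 20, 13]
  [8] addr=0x16 blk=5 s=1: VC-HIT | VC [17, 9, 20, 13]
  [9] addr=0x25 blk=9 s=1: VC-HIT | VC [17, 5, 20, 13]
  [10] addr=0x16 blk=5 s=1: VC-HIT | VC [17, 9, 20, 13]

SEQ = [MISS, MISS, MISS, MISS, L1-HIT, MISS, VC-HIT, MISS, VC-HIT, VC-HIT, VC-HIT]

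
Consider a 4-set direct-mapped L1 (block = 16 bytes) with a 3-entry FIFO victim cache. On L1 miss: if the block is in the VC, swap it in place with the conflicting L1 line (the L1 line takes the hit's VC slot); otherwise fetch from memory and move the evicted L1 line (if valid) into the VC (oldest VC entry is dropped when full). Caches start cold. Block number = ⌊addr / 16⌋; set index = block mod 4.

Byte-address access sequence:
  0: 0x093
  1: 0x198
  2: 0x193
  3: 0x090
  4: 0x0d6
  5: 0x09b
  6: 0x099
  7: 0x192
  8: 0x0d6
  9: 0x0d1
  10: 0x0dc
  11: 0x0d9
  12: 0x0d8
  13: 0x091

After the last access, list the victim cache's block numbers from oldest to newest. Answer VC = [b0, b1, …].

  [0] addr=0x93 blk=9 s=1: MISS | VC []
  [1] addr=0x198 blk=25 s=1: MISS | VC [9]
  [2] addr=0x193 blk=25 s=1: L1-HIT | VC [9]
  [3] addr=0x90 blk=9 s=1: VC-HIT | VC [25]
  [4] addr=0xd6 blk=13 s=1: MISS | VC [25, 9]
  [5] addr=0x9b blk=9 s=1: VC-HIT | VC [25, 13]
  [6] addr=0x99 blk=9 s=1: L1-HIT | VC [25, 13]
  [7] addr=0x192 blk=25 s=1: VC-HIT | VC [9, 13]
  [8] addr=0xd6 blk=13 s=1: VC-HIT | VC [9, 25]
  [9] addr=0xd1 blk=13 s=1: L1-HIT | VC [9, 25]
  [10] addr=0xdc blk=13 s=1: L1-HIT | VC [9, 25]
  [11] addr=0xd9 blk=13 s=1: L1-HIT | VC [9, 25]
  [12] addr=0xd8 blk=13 s=1: L1-HIT | VC [9, 25]
  [13] addr=0x91 blk=9 s=1: VC-HIT | VC [13, 25]

VC = [13, 25]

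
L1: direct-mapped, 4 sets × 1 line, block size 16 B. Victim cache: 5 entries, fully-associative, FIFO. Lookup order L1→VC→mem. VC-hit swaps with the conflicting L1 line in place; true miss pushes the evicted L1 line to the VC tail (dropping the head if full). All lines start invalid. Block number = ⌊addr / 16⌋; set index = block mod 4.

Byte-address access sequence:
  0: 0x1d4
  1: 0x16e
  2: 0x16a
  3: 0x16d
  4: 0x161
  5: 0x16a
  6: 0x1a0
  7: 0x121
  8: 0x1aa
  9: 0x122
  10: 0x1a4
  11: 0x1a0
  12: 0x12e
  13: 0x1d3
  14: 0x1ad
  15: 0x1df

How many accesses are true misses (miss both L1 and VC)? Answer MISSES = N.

MISSES = 4

0: 0x1d4 (blk 29, set 1) → MISS  vc=[]
1: 0x16e (blk 22, set 2) → MISS  vc=[]
2: 0x16a (blk 22, set 2) → L1-HIT  vc=[]
3: 0x16d (blk 22, set 2) → L1-HIT  vc=[]
4: 0x161 (blk 22, set 2) → L1-HIT  vc=[]
5: 0x16a (blk 22, set 2) → L1-HIT  vc=[]
6: 0x1a0 (blk 26, set 2) → MISS  vc=[22]
7: 0x121 (blk 18, set 2) → MISS  vc=[22, 26]
8: 0x1aa (blk 26, set 2) → VC-HIT  vc=[22, 18]
9: 0x122 (blk 18, set 2) → VC-HIT  vc=[22, 26]
10: 0x1a4 (blk 26, set 2) → VC-HIT  vc=[22, 18]
11: 0x1a0 (blk 26, set 2) → L1-HIT  vc=[22, 18]
12: 0x12e (blk 18, set 2) → VC-HIT  vc=[22, 26]
13: 0x1d3 (blk 29, set 1) → L1-HIT  vc=[22, 26]
14: 0x1ad (blk 26, set 2) → VC-HIT  vc=[22, 18]
15: 0x1df (blk 29, set 1) → L1-HIT  vc=[22, 18]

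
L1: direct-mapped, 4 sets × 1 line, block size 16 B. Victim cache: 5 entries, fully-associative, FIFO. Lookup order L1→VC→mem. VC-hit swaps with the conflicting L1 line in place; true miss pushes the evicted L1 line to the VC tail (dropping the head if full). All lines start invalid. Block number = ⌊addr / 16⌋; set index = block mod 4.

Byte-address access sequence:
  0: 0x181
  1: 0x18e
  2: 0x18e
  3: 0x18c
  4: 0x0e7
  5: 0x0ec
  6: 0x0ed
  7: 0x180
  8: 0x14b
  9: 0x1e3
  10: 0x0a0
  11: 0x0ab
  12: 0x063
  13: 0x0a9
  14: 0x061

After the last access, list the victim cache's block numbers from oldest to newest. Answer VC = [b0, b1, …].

  [0] addr=0x181 blk=24 s=0: MISS | VC []
  [1] addr=0x18e blk=24 s=0: L1-HIT | VC []
  [2] addr=0x18e blk=24 s=0: L1-HIT | VC []
  [3] addr=0x18c blk=24 s=0: L1-HIT | VC []
  [4] addr=0xe7 blk=14 s=2: MISS | VC []
  [5] addr=0xec blk=14 s=2: L1-HIT | VC []
  [6] addr=0xed blk=14 s=2: L1-HIT | VC []
  [7] addr=0x180 blk=24 s=0: L1-HIT | VC []
  [8] addr=0x14b blk=20 s=0: MISS | VC [24]
  [9] addr=0x1e3 blk=30 s=2: MISS | VC [24, 14]
  [10] addr=0xa0 blk=10 s=2: MISS | VC [24, 14, 30]
  [11] addr=0xab blk=10 s=2: L1-HIT | VC [24, 14, 30]
  [12] addr=0x63 blk=6 s=2: MISS | VC [24, 14, 30, 10]
  [13] addr=0xa9 blk=10 s=2: VC-HIT | VC [24, 14, 30, 6]
  [14] addr=0x61 blk=6 s=2: VC-HIT | VC [24, 14, 30, 10]

VC = [24, 14, 30, 10]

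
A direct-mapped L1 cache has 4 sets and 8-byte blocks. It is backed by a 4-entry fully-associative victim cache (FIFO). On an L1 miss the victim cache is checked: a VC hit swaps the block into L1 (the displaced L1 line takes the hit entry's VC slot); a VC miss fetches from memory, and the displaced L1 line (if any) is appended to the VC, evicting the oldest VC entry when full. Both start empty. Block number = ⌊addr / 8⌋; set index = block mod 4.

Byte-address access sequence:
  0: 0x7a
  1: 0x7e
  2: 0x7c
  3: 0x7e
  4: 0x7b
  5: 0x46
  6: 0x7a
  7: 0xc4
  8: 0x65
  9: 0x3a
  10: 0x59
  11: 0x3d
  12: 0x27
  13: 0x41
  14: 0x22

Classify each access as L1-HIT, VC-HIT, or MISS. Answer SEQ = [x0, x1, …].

SEQ = [MISS, L1-HIT, L1-HIT, L1-HIT, L1-HIT, MISS, L1-HIT, MISS, MISS, MISS, MISS, VC-HIT, MISS, MISS, VC-HIT]

  [0] addr=0x7a blk=15 s=3: MISS | VC []
  [1] addr=0x7e blk=15 s=3: L1-HIT | VC []
  [2] addr=0x7c blk=15 s=3: L1-HIT | VC []
  [3] addr=0x7e blk=15 s=3: L1-HIT | VC []
  [4] addr=0x7b blk=15 s=3: L1-HIT | VC []
  [5] addr=0x46 blk=8 s=0: MISS | VC []
  [6] addr=0x7a blk=15 s=3: L1-HIT | VC []
  [7] addr=0xc4 blk=24 s=0: MISS | VC [8]
  [8] addr=0x65 blk=12 s=0: MISS | VC [8, 24]
  [9] addr=0x3a blk=7 s=3: MISS | VC [8, 24, 15]
  [10] addr=0x59 blk=11 s=3: MISS | VC [8, 24, 15, 7]
  [11] addr=0x3d blk=7 s=3: VC-HIT | VC [8, 24, 15, 11]
  [12] addr=0x27 blk=4 s=0: MISS | VC [24, 15, 11, 12]
  [13] addr=0x41 blk=8 s=0: MISS | VC [15, 11, 12, 4]
  [14] addr=0x22 blk=4 s=0: VC-HIT | VC [15, 11, 12, 8]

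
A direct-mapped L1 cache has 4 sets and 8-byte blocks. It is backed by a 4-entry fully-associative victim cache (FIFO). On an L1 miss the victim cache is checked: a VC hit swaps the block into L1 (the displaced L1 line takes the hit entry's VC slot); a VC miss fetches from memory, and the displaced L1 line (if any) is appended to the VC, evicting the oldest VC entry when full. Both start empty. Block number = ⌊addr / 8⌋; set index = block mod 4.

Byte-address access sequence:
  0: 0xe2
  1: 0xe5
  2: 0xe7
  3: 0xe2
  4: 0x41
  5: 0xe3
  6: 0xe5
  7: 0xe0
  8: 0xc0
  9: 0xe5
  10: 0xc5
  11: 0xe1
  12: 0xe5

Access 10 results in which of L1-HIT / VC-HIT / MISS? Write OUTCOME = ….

0: 0xe2 (blk 28, set 0) → MISS  vc=[]
1: 0xe5 (blk 28, set 0) → L1-HIT  vc=[]
2: 0xe7 (blk 28, set 0) → L1-HIT  vc=[]
3: 0xe2 (blk 28, set 0) → L1-HIT  vc=[]
4: 0x41 (blk 8, set 0) → MISS  vc=[28]
5: 0xe3 (blk 28, set 0) → VC-HIT  vc=[8]
6: 0xe5 (blk 28, set 0) → L1-HIT  vc=[8]
7: 0xe0 (blk 28, set 0) → L1-HIT  vc=[8]
8: 0xc0 (blk 24, set 0) → MISS  vc=[8, 28]
9: 0xe5 (blk 28, set 0) → VC-HIT  vc=[8, 24]
10: 0xc5 (blk 24, set 0) → VC-HIT  vc=[8, 28]
11: 0xe1 (blk 28, set 0) → VC-HIT  vc=[8, 24]
12: 0xe5 (blk 28, set 0) → L1-HIT  vc=[8, 24]

OUTCOME = VC-HIT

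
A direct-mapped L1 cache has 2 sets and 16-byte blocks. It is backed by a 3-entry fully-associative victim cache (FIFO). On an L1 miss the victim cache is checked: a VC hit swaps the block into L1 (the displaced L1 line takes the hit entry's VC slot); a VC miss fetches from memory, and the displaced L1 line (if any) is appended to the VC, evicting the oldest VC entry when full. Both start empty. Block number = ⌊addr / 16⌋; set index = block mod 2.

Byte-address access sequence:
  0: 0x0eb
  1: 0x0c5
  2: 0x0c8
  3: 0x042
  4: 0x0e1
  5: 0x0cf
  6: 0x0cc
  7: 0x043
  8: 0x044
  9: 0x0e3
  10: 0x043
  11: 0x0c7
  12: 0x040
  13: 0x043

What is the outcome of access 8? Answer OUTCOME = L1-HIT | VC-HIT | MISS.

OUTCOME = L1-HIT

0: 0xeb (blk 14, set 0) → MISS  vc=[]
1: 0xc5 (blk 12, set 0) → MISS  vc=[14]
2: 0xc8 (blk 12, set 0) → L1-HIT  vc=[14]
3: 0x42 (blk 4, set 0) → MISS  vc=[14, 12]
4: 0xe1 (blk 14, set 0) → VC-HIT  vc=[4, 12]
5: 0xcf (blk 12, set 0) → VC-HIT  vc=[4, 14]
6: 0xcc (blk 12, set 0) → L1-HIT  vc=[4, 14]
7: 0x43 (blk 4, set 0) → VC-HIT  vc=[12, 14]
8: 0x44 (blk 4, set 0) → L1-HIT  vc=[12, 14]
9: 0xe3 (blk 14, set 0) → VC-HIT  vc=[12, 4]
10: 0x43 (blk 4, set 0) → VC-HIT  vc=[12, 14]
11: 0xc7 (blk 12, set 0) → VC-HIT  vc=[4, 14]
12: 0x40 (blk 4, set 0) → VC-HIT  vc=[12, 14]
13: 0x43 (blk 4, set 0) → L1-HIT  vc=[12, 14]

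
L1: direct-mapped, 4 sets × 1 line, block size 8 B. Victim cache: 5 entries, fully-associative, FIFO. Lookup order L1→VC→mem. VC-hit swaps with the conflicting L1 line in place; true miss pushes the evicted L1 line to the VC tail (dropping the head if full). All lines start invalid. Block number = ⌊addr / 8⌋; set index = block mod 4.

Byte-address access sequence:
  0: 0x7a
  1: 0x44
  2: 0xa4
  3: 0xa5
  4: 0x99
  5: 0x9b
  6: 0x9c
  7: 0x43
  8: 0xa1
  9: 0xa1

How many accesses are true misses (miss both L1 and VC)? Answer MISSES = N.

MISSES = 4

#0 0x7a→b15/s3 MISS; vc=[]
#1 0x44→b8/s0 MISS; vc=[]
#2 0xa4→b20/s0 MISS; vc=[8]
#3 0xa5→b20/s0 L1-HIT; vc=[8]
#4 0x99→b19/s3 MISS; vc=[8,15]
#5 0x9b→b19/s3 L1-HIT; vc=[8,15]
#6 0x9c→b19/s3 L1-HIT; vc=[8,15]
#7 0x43→b8/s0 VC-HIT; vc=[20,15]
#8 0xa1→b20/s0 VC-HIT; vc=[8,15]
#9 0xa1→b20/s0 L1-HIT; vc=[8,15]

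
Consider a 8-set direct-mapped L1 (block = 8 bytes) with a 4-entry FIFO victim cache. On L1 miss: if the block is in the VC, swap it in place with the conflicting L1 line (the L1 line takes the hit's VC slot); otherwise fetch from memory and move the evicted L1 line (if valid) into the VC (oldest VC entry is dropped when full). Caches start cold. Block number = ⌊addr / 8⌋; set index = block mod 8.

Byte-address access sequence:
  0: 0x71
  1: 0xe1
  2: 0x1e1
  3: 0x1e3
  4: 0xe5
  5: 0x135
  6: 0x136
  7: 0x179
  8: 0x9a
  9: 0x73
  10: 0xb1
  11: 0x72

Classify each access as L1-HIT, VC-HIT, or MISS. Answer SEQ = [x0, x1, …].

SEQ = [MISS, MISS, MISS, L1-HIT, VC-HIT, MISS, L1-HIT, MISS, MISS, VC-HIT, MISS, VC-HIT]

0: 0x71 (blk 14, set 6) → MISS  vc=[]
1: 0xe1 (blk 28, set 4) → MISS  vc=[]
2: 0x1e1 (blk 60, set 4) → MISS  vc=[28]
3: 0x1e3 (blk 60, set 4) → L1-HIT  vc=[28]
4: 0xe5 (blk 28, set 4) → VC-HIT  vc=[60]
5: 0x135 (blk 38, set 6) → MISS  vc=[60, 14]
6: 0x136 (blk 38, set 6) → L1-HIT  vc=[60, 14]
7: 0x179 (blk 47, set 7) → MISS  vc=[60, 14]
8: 0x9a (blk 19, set 3) → MISS  vc=[60, 14]
9: 0x73 (blk 14, set 6) → VC-HIT  vc=[60, 38]
10: 0xb1 (blk 22, set 6) → MISS  vc=[60, 38, 14]
11: 0x72 (blk 14, set 6) → VC-HIT  vc=[60, 38, 22]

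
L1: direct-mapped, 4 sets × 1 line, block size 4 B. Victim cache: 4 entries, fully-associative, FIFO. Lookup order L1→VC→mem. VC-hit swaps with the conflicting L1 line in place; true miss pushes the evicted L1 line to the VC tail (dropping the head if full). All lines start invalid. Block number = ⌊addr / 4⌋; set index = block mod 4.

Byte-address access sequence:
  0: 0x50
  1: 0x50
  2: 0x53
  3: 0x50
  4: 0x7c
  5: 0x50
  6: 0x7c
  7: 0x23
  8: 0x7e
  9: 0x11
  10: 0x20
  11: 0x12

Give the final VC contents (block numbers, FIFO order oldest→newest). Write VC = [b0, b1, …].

0: 0x50 (blk 20, set 0) → MISS  vc=[]
1: 0x50 (blk 20, set 0) → L1-HIT  vc=[]
2: 0x53 (blk 20, set 0) → L1-HIT  vc=[]
3: 0x50 (blk 20, set 0) → L1-HIT  vc=[]
4: 0x7c (blk 31, set 3) → MISS  vc=[]
5: 0x50 (blk 20, set 0) → L1-HIT  vc=[]
6: 0x7c (blk 31, set 3) → L1-HIT  vc=[]
7: 0x23 (blk 8, set 0) → MISS  vc=[20]
8: 0x7e (blk 31, set 3) → L1-HIT  vc=[20]
9: 0x11 (blk 4, set 0) → MISS  vc=[20, 8]
10: 0x20 (blk 8, set 0) → VC-HIT  vc=[20, 4]
11: 0x12 (blk 4, set 0) → VC-HIT  vc=[20, 8]

VC = [20, 8]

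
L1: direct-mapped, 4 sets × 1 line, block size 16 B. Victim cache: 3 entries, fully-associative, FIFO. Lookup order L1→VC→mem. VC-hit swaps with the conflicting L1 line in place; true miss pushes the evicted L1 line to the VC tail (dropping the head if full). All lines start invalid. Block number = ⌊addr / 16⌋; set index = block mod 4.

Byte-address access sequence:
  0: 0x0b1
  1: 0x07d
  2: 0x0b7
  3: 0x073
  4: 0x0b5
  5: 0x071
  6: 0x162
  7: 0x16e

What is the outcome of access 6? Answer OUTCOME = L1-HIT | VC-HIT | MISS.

OUTCOME = MISS

#0 0xb1→b11/s3 MISS; vc=[]
#1 0x7d→b7/s3 MISS; vc=[11]
#2 0xb7→b11/s3 VC-HIT; vc=[7]
#3 0x73→b7/s3 VC-HIT; vc=[11]
#4 0xb5→b11/s3 VC-HIT; vc=[7]
#5 0x71→b7/s3 VC-HIT; vc=[11]
#6 0x162→b22/s2 MISS; vc=[11]
#7 0x16e→b22/s2 L1-HIT; vc=[11]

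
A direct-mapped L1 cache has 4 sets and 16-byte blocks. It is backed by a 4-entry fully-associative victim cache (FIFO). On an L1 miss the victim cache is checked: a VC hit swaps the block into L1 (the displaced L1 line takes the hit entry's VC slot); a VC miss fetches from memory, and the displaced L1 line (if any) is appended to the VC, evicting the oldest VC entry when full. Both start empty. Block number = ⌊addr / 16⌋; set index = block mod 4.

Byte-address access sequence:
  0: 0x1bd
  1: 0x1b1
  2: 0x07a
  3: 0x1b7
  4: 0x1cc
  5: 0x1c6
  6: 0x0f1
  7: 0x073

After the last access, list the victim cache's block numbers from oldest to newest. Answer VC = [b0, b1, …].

#0 0x1bd→b27/s3 MISS; vc=[]
#1 0x1b1→b27/s3 L1-HIT; vc=[]
#2 0x7a→b7/s3 MISS; vc=[27]
#3 0x1b7→b27/s3 VC-HIT; vc=[7]
#4 0x1cc→b28/s0 MISS; vc=[7]
#5 0x1c6→b28/s0 L1-HIT; vc=[7]
#6 0xf1→b15/s3 MISS; vc=[7,27]
#7 0x73→b7/s3 VC-HIT; vc=[15,27]

VC = [15, 27]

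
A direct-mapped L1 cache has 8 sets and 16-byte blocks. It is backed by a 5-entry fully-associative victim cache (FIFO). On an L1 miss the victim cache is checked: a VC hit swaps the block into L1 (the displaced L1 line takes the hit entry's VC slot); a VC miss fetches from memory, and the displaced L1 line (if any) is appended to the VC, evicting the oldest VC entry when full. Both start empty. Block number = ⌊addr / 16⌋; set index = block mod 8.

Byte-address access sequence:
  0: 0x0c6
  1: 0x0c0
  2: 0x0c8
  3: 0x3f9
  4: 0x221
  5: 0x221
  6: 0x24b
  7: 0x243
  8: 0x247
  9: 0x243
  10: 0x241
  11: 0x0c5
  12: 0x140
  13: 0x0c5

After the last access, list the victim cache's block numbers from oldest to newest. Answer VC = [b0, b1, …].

#0 0xc6→b12/s4 MISS; vc=[]
#1 0xc0→b12/s4 L1-HIT; vc=[]
#2 0xc8→b12/s4 L1-HIT; vc=[]
#3 0x3f9→b63/s7 MISS; vc=[]
#4 0x221→b34/s2 MISS; vc=[]
#5 0x221→b34/s2 L1-HIT; vc=[]
#6 0x24b→b36/s4 MISS; vc=[12]
#7 0x243→b36/s4 L1-HIT; vc=[12]
#8 0x247→b36/s4 L1-HIT; vc=[12]
#9 0x243→b36/s4 L1-HIT; vc=[12]
#10 0x241→b36/s4 L1-HIT; vc=[12]
#11 0xc5→b12/s4 VC-HIT; vc=[36]
#12 0x140→b20/s4 MISS; vc=[36,12]
#13 0xc5→b12/s4 VC-HIT; vc=[36,20]

VC = [36, 20]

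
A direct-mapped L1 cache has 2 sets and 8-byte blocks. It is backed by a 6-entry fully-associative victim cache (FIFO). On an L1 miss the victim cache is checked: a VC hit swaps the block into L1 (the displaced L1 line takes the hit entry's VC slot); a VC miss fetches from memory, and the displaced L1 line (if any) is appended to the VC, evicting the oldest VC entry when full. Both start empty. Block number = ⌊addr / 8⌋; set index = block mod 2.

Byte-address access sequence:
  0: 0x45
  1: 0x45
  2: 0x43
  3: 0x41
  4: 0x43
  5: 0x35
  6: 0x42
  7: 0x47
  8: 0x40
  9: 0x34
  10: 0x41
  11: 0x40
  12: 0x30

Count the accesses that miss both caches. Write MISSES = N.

  [0] addr=0x45 blk=8 s=0: MISS | VC []
  [1] addr=0x45 blk=8 s=0: L1-HIT | VC []
  [2] addr=0x43 blk=8 s=0: L1-HIT | VC []
  [3] addr=0x41 blk=8 s=0: L1-HIT | VC []
  [4] addr=0x43 blk=8 s=0: L1-HIT | VC []
  [5] addr=0x35 blk=6 s=0: MISS | VC [8]
  [6] addr=0x42 blk=8 s=0: VC-HIT | VC [6]
  [7] addr=0x47 blk=8 s=0: L1-HIT | VC [6]
  [8] addr=0x40 blk=8 s=0: L1-HIT | VC [6]
  [9] addr=0x34 blk=6 s=0: VC-HIT | VC [8]
  [10] addr=0x41 blk=8 s=0: VC-HIT | VC [6]
  [11] addr=0x40 blk=8 s=0: L1-HIT | VC [6]
  [12] addr=0x30 blk=6 s=0: VC-HIT | VC [8]

MISSES = 2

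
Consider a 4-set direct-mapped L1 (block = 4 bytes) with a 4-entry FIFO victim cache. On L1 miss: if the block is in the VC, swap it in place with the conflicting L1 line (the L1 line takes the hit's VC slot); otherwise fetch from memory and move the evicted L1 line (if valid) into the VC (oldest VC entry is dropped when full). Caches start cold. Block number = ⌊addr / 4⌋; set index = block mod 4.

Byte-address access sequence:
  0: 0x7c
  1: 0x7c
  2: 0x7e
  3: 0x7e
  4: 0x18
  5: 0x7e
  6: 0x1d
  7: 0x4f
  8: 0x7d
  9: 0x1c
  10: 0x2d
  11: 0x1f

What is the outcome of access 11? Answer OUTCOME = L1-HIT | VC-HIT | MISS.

#0 0x7c→b31/s3 MISS; vc=[]
#1 0x7c→b31/s3 L1-HIT; vc=[]
#2 0x7e→b31/s3 L1-HIT; vc=[]
#3 0x7e→b31/s3 L1-HIT; vc=[]
#4 0x18→b6/s2 MISS; vc=[]
#5 0x7e→b31/s3 L1-HIT; vc=[]
#6 0x1d→b7/s3 MISS; vc=[31]
#7 0x4f→b19/s3 MISS; vc=[31,7]
#8 0x7d→b31/s3 VC-HIT; vc=[19,7]
#9 0x1c→b7/s3 VC-HIT; vc=[19,31]
#10 0x2d→b11/s3 MISS; vc=[19,31,7]
#11 0x1f→b7/s3 VC-HIT; vc=[19,31,11]

OUTCOME = VC-HIT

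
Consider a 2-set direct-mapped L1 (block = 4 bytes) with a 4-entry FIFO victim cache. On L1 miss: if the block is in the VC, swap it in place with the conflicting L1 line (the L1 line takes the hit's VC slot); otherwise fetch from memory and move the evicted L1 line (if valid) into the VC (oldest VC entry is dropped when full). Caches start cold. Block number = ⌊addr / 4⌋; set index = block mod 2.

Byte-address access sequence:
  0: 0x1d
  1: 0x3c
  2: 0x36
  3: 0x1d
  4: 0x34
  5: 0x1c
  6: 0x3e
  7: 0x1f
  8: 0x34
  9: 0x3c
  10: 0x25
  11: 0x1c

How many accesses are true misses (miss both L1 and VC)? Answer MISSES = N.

MISSES = 4

  [0] addr=0x1d blk=7 s=1: MISS | VC []
  [1] addr=0x3c blk=15 s=1: MISS | VC [7]
  [2] addr=0x36 blk=13 s=1: MISS | VC [7, 15]
  [3] addr=0x1d blk=7 s=1: VC-HIT | VC [13, 15]
  [4] addr=0x34 blk=13 s=1: VC-HIT | VC [7, 15]
  [5] addr=0x1c blk=7 s=1: VC-HIT | VC [13, 15]
  [6] addr=0x3e blk=15 s=1: VC-HIT | VC [13, 7]
  [7] addr=0x1f blk=7 s=1: VC-HIT | VC [13, 15]
  [8] addr=0x34 blk=13 s=1: VC-HIT | VC [7, 15]
  [9] addr=0x3c blk=15 s=1: VC-HIT | VC [7, 13]
  [10] addr=0x25 blk=9 s=1: MISS | VC [7, 13, 15]
  [11] addr=0x1c blk=7 s=1: VC-HIT | VC [9, 13, 15]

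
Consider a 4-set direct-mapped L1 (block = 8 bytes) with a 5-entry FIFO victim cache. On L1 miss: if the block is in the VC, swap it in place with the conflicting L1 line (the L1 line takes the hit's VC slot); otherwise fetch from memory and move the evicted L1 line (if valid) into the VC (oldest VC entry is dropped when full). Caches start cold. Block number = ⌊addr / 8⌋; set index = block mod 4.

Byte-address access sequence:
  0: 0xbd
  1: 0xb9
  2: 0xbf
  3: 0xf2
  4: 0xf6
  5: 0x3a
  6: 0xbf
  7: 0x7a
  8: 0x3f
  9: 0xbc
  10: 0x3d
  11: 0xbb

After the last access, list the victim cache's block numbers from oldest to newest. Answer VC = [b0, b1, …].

VC = [15, 7]

  [0] addr=0xbd blk=23 s=3: MISS | VC []
  [1] addr=0xb9 blk=23 s=3: L1-HIT | VC []
  [2] addr=0xbf blk=23 s=3: L1-HIT | VC []
  [3] addr=0xf2 blk=30 s=2: MISS | VC []
  [4] addr=0xf6 blk=30 s=2: L1-HIT | VC []
  [5] addr=0x3a blk=7 s=3: MISS | VC [23]
  [6] addr=0xbf blk=23 s=3: VC-HIT | VC [7]
  [7] addr=0x7a blk=15 s=3: MISS | VC [7, 23]
  [8] addr=0x3f blk=7 s=3: VC-HIT | VC [15, 23]
  [9] addr=0xbc blk=23 s=3: VC-HIT | VC [15, 7]
  [10] addr=0x3d blk=7 s=3: VC-HIT | VC [15, 23]
  [11] addr=0xbb blk=23 s=3: VC-HIT | VC [15, 7]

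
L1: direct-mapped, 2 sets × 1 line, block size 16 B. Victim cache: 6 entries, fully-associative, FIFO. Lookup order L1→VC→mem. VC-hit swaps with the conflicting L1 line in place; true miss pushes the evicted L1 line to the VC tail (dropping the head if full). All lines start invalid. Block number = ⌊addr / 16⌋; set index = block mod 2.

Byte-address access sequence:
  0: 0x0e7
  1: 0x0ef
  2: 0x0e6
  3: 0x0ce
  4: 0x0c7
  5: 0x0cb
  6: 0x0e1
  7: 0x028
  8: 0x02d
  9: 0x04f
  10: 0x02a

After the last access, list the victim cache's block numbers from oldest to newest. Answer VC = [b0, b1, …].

VC = [12, 14, 4]

#0 0xe7→b14/s0 MISS; vc=[]
#1 0xef→b14/s0 L1-HIT; vc=[]
#2 0xe6→b14/s0 L1-HIT; vc=[]
#3 0xce→b12/s0 MISS; vc=[14]
#4 0xc7→b12/s0 L1-HIT; vc=[14]
#5 0xcb→b12/s0 L1-HIT; vc=[14]
#6 0xe1→b14/s0 VC-HIT; vc=[12]
#7 0x28→b2/s0 MISS; vc=[12,14]
#8 0x2d→b2/s0 L1-HIT; vc=[12,14]
#9 0x4f→b4/s0 MISS; vc=[12,14,2]
#10 0x2a→b2/s0 VC-HIT; vc=[12,14,4]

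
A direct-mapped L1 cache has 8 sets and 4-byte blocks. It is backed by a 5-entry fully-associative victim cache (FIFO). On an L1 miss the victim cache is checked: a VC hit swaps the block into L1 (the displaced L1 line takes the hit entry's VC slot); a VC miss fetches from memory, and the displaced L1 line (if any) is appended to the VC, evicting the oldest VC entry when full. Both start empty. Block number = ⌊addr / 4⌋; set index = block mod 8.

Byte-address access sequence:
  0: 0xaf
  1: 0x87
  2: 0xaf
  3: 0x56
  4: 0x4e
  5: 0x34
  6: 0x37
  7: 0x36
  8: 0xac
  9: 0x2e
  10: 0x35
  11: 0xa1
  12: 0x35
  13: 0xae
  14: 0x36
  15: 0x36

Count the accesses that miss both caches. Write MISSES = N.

#0 0xaf→b43/s3 MISS; vc=[]
#1 0x87→b33/s1 MISS; vc=[]
#2 0xaf→b43/s3 L1-HIT; vc=[]
#3 0x56→b21/s5 MISS; vc=[]
#4 0x4e→b19/s3 MISS; vc=[43]
#5 0x34→b13/s5 MISS; vc=[43,21]
#6 0x37→b13/s5 L1-HIT; vc=[43,21]
#7 0x36→b13/s5 L1-HIT; vc=[43,21]
#8 0xac→b43/s3 VC-HIT; vc=[19,21]
#9 0x2e→b11/s3 MISS; vc=[19,21,43]
#10 0x35→b13/s5 L1-HIT; vc=[19,21,43]
#11 0xa1→b40/s0 MISS; vc=[19,21,43]
#12 0x35→b13/s5 L1-HIT; vc=[19,21,43]
#13 0xae→b43/s3 VC-HIT; vc=[19,21,11]
#14 0x36→b13/s5 L1-HIT; vc=[19,21,11]
#15 0x36→b13/s5 L1-HIT; vc=[19,21,11]

MISSES = 7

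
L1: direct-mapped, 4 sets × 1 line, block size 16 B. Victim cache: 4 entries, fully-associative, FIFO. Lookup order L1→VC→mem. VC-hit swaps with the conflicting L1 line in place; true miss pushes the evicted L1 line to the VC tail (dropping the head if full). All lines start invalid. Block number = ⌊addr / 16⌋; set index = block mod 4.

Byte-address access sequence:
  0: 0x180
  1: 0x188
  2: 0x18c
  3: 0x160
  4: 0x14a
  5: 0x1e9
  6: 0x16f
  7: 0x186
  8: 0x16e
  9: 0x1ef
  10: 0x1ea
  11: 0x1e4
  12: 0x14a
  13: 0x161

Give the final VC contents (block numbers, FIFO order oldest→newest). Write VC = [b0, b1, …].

VC = [24, 30]

#0 0x180→b24/s0 MISS; vc=[]
#1 0x188→b24/s0 L1-HIT; vc=[]
#2 0x18c→b24/s0 L1-HIT; vc=[]
#3 0x160→b22/s2 MISS; vc=[]
#4 0x14a→b20/s0 MISS; vc=[24]
#5 0x1e9→b30/s2 MISS; vc=[24,22]
#6 0x16f→b22/s2 VC-HIT; vc=[24,30]
#7 0x186→b24/s0 VC-HIT; vc=[20,30]
#8 0x16e→b22/s2 L1-HIT; vc=[20,30]
#9 0x1ef→b30/s2 VC-HIT; vc=[20,22]
#10 0x1ea→b30/s2 L1-HIT; vc=[20,22]
#11 0x1e4→b30/s2 L1-HIT; vc=[20,22]
#12 0x14a→b20/s0 VC-HIT; vc=[24,22]
#13 0x161→b22/s2 VC-HIT; vc=[24,30]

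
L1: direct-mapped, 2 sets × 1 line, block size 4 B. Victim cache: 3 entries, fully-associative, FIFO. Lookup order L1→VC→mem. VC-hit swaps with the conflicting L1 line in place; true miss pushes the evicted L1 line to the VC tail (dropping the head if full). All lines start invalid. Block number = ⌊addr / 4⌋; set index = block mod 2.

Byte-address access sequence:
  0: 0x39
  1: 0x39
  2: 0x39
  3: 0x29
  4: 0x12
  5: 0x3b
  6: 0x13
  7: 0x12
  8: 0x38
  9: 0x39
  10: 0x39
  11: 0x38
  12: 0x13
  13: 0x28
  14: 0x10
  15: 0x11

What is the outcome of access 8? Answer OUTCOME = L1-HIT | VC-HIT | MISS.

OUTCOME = VC-HIT

#0 0x39→b14/s0 MISS; vc=[]
#1 0x39→b14/s0 L1-HIT; vc=[]
#2 0x39→b14/s0 L1-HIT; vc=[]
#3 0x29→b10/s0 MISS; vc=[14]
#4 0x12→b4/s0 MISS; vc=[14,10]
#5 0x3b→b14/s0 VC-HIT; vc=[4,10]
#6 0x13→b4/s0 VC-HIT; vc=[14,10]
#7 0x12→b4/s0 L1-HIT; vc=[14,10]
#8 0x38→b14/s0 VC-HIT; vc=[4,10]
#9 0x39→b14/s0 L1-HIT; vc=[4,10]
#10 0x39→b14/s0 L1-HIT; vc=[4,10]
#11 0x38→b14/s0 L1-HIT; vc=[4,10]
#12 0x13→b4/s0 VC-HIT; vc=[14,10]
#13 0x28→b10/s0 VC-HIT; vc=[14,4]
#14 0x10→b4/s0 VC-HIT; vc=[14,10]
#15 0x11→b4/s0 L1-HIT; vc=[14,10]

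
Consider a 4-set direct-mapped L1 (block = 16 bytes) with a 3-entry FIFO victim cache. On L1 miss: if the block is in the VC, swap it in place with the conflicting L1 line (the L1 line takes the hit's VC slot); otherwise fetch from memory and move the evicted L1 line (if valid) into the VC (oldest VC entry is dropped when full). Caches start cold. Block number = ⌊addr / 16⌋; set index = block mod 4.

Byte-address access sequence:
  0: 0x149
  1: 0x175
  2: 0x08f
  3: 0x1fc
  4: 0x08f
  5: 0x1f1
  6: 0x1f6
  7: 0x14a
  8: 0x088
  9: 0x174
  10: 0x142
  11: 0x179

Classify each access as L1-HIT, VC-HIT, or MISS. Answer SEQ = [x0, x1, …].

SEQ = [MISS, MISS, MISS, MISS, L1-HIT, L1-HIT, L1-HIT, VC-HIT, VC-HIT, VC-HIT, VC-HIT, L1-HIT]

  [0] addr=0x149 blk=20 s=0: MISS | VC []
  [1] addr=0x175 blk=23 s=3: MISS | VC []
  [2] addr=0x8f blk=8 s=0: MISS | VC [20]
  [3] addr=0x1fc blk=31 s=3: MISS | VC [20, 23]
  [4] addr=0x8f blk=8 s=0: L1-HIT | VC [20, 23]
  [5] addr=0x1f1 blk=31 s=3: L1-HIT | VC [20, 23]
  [6] addr=0x1f6 blk=31 s=3: L1-HIT | VC [20, 23]
  [7] addr=0x14a blk=20 s=0: VC-HIT | VC [8, 23]
  [8] addr=0x88 blk=8 s=0: VC-HIT | VC [20, 23]
  [9] addr=0x174 blk=23 s=3: VC-HIT | VC [20, 31]
  [10] addr=0x142 blk=20 s=0: VC-HIT | VC [8, 31]
  [11] addr=0x179 blk=23 s=3: L1-HIT | VC [8, 31]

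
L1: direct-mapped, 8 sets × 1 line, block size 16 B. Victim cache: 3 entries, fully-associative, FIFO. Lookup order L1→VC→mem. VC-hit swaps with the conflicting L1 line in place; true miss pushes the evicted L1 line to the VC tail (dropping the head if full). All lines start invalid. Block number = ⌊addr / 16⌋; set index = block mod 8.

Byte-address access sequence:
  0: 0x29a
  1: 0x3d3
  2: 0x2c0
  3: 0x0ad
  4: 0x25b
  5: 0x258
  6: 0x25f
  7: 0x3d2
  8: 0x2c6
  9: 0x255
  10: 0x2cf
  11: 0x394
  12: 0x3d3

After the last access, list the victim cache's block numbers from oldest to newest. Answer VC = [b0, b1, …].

  [0] addr=0x29a blk=41 s=1: MISS | VC []
  [1] addr=0x3d3 blk=61 s=5: MISS | VC []
  [2] addr=0x2c0 blk=44 s=4: MISS | VC []
  [3] addr=0xad blk=10 s=2: MISS | VC []
  [4] addr=0x25b blk=37 s=5: MISS | VC [61]
  [5] addr=0x258 blk=37 s=5: L1-HIT | VC [61]
  [6] addr=0x25f blk=37 s=5: L1-HIT | VC [61]
  [7] addr=0x3d2 blk=61 s=5: VC-HIT | VC [37]
  [8] addr=0x2c6 blk=44 s=4: L1-HIT | VC [37]
  [9] addr=0x255 blk=37 s=5: VC-HIT | VC [61]
  [10] addr=0x2cf blk=44 s=4: L1-HIT | VC [61]
  [11] addr=0x394 blk=57 s=1: MISS | VC [61, 41]
  [12] addr=0x3d3 blk=61 s=5: VC-HIT | VC [37, 41]

VC = [37, 41]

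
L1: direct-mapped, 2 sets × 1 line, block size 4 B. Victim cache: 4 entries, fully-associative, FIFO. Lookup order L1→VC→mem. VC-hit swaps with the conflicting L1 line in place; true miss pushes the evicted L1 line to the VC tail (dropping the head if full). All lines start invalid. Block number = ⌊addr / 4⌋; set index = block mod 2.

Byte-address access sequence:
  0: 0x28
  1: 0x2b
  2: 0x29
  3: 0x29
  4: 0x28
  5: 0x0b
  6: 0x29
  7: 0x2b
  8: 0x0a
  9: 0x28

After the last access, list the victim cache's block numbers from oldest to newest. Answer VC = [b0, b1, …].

VC = [2]

0: 0x28 (blk 10, set 0) → MISS  vc=[]
1: 0x2b (blk 10, set 0) → L1-HIT  vc=[]
2: 0x29 (blk 10, set 0) → L1-HIT  vc=[]
3: 0x29 (blk 10, set 0) → L1-HIT  vc=[]
4: 0x28 (blk 10, set 0) → L1-HIT  vc=[]
5: 0xb (blk 2, set 0) → MISS  vc=[10]
6: 0x29 (blk 10, set 0) → VC-HIT  vc=[2]
7: 0x2b (blk 10, set 0) → L1-HIT  vc=[2]
8: 0xa (blk 2, set 0) → VC-HIT  vc=[10]
9: 0x28 (blk 10, set 0) → VC-HIT  vc=[2]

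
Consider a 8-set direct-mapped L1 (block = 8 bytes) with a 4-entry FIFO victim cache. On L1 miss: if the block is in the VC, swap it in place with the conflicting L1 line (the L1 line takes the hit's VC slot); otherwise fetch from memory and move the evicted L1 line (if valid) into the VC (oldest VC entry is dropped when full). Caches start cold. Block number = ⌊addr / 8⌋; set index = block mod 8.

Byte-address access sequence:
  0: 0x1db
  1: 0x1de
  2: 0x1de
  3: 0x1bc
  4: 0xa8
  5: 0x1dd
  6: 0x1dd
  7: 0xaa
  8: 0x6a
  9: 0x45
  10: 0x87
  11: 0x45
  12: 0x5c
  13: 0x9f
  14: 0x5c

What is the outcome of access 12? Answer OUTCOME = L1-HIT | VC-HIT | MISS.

OUTCOME = MISS

  [0] addr=0x1db blk=59 s=3: MISS | VC []
  [1] addr=0x1de blk=59 s=3: L1-HIT | VC []
  [2] addr=0x1de blk=59 s=3: L1-HIT | VC []
  [3] addr=0x1bc blk=55 s=7: MISS | VC []
  [4] addr=0xa8 blk=21 s=5: MISS | VC []
  [5] addr=0x1dd blk=59 s=3: L1-HIT | VC []
  [6] addr=0x1dd blk=59 s=3: L1-HIT | VC []
  [7] addr=0xaa blk=21 s=5: L1-HIT | VC []
  [8] addr=0x6a blk=13 s=5: MISS | VC [21]
  [9] addr=0x45 blk=8 s=0: MISS | VC [21]
  [10] addr=0x87 blk=16 s=0: MISS | VC [21, 8]
  [11] addr=0x45 blk=8 s=0: VC-HIT | VC [21, 16]
  [12] addr=0x5c blk=11 s=3: MISS | VC [21, 16, 59]
  [13] addr=0x9f blk=19 s=3: MISS | VC [21, 16, 59, 11]
  [14] addr=0x5c blk=11 s=3: VC-HIT | VC [21, 16, 59, 19]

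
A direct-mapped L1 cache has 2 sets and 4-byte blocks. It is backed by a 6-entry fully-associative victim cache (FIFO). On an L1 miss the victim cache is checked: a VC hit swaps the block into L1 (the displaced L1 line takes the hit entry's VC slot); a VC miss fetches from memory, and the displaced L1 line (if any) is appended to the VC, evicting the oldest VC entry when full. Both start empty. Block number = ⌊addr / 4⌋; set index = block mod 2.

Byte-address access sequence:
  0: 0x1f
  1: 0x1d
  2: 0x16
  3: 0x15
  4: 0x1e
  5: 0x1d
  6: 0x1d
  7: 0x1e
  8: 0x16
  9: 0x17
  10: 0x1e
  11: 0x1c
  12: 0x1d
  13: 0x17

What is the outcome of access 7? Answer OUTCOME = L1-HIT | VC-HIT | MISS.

#0 0x1f→b7/s1 MISS; vc=[]
#1 0x1d→b7/s1 L1-HIT; vc=[]
#2 0x16→b5/s1 MISS; vc=[7]
#3 0x15→b5/s1 L1-HIT; vc=[7]
#4 0x1e→b7/s1 VC-HIT; vc=[5]
#5 0x1d→b7/s1 L1-HIT; vc=[5]
#6 0x1d→b7/s1 L1-HIT; vc=[5]
#7 0x1e→b7/s1 L1-HIT; vc=[5]
#8 0x16→b5/s1 VC-HIT; vc=[7]
#9 0x17→b5/s1 L1-HIT; vc=[7]
#10 0x1e→b7/s1 VC-HIT; vc=[5]
#11 0x1c→b7/s1 L1-HIT; vc=[5]
#12 0x1d→b7/s1 L1-HIT; vc=[5]
#13 0x17→b5/s1 VC-HIT; vc=[7]

OUTCOME = L1-HIT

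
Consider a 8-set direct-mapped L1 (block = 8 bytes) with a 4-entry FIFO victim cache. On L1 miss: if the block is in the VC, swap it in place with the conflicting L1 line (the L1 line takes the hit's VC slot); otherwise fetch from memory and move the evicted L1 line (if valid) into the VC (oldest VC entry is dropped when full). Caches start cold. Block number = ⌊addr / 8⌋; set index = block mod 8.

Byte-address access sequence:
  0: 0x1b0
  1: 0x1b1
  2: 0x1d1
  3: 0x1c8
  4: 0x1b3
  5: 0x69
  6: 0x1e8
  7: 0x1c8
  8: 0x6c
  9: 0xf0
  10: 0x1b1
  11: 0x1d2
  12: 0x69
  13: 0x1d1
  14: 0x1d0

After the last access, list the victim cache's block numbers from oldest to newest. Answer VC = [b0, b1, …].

VC = [61, 30]

  [0] addr=0x1b0 blk=54 s=6: MISS | VC []
  [1] addr=0x1b1 blk=54 s=6: L1-HIT | VC []
  [2] addr=0x1d1 blk=58 s=2: MISS | VC []
  [3] addr=0x1c8 blk=57 s=1: MISS | VC []
  [4] addr=0x1b3 blk=54 s=6: L1-HIT | VC []
  [5] addr=0x69 blk=13 s=5: MISS | VC []
  [6] addr=0x1e8 blk=61 s=5: MISS | VC [13]
  [7] addr=0x1c8 blk=57 s=1: L1-HIT | VC [13]
  [8] addr=0x6c blk=13 s=5: VC-HIT | VC [61]
  [9] addr=0xf0 blk=30 s=6: MISS | VC [61, 54]
  [10] addr=0x1b1 blk=54 s=6: VC-HIT | VC [61, 30]
  [11] addr=0x1d2 blk=58 s=2: L1-HIT | VC [61, 30]
  [12] addr=0x69 blk=13 s=5: L1-HIT | VC [61, 30]
  [13] addr=0x1d1 blk=58 s=2: L1-HIT | VC [61, 30]
  [14] addr=0x1d0 blk=58 s=2: L1-HIT | VC [61, 30]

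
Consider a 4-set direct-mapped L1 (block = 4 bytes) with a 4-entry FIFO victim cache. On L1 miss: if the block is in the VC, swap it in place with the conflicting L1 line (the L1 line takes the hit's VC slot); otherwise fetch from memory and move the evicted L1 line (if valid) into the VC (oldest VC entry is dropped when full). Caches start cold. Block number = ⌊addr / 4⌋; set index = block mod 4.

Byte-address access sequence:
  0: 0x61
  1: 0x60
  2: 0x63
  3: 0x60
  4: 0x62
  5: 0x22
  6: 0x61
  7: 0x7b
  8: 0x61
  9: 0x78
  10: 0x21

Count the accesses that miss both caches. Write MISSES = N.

  [0] addr=0x61 blk=24 s=0: MISS | VC []
  [1] addr=0x60 blk=24 s=0: L1-HIT | VC []
  [2] addr=0x63 blk=24 s=0: L1-HIT | VC []
  [3] addr=0x60 blk=24 s=0: L1-HIT | VC []
  [4] addr=0x62 blk=24 s=0: L1-HIT | VC []
  [5] addr=0x22 blk=8 s=0: MISS | VC [24]
  [6] addr=0x61 blk=24 s=0: VC-HIT | VC [8]
  [7] addr=0x7b blk=30 s=2: MISS | VC [8]
  [8] addr=0x61 blk=24 s=0: L1-HIT | VC [8]
  [9] addr=0x78 blk=30 s=2: L1-HIT | VC [8]
  [10] addr=0x21 blk=8 s=0: VC-HIT | VC [24]

MISSES = 3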